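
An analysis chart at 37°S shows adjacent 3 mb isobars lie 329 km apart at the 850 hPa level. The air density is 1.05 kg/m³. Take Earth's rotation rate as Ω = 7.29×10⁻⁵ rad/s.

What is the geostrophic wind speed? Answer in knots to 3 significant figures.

Coriolis parameter at 37°S:
f = 2Ω sin φ = 2 × 7.29×10⁻⁵ × sin 37° = 8.77×10⁻⁵ s⁻¹
Pressure gradient: |∂P/∂n| = 300 Pa / 329000 m = 9.12×10⁻⁴ Pa/m
Geostrophic balance (pressure-gradient force = Coriolis force):
V_g = (1/(fρ)) |∂P/∂n| = 9.12×10⁻⁴ / (8.77×10⁻⁵ × 1.05) = 9.90 m/s
Converting: 9.90 m/s × 1.944 = 19.2 knots

19.2 knots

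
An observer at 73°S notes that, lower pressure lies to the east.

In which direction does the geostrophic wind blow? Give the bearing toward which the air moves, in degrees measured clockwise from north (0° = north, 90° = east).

000°

The pressure-gradient force points toward the east (bearing 090°).
Geostrophic balance: in the Southern Hemisphere the Coriolis force deflects motion to the left, so the geostrophic wind blows 90° to the left of the pressure-gradient force (low pressure on the right).
Rotating 090° by 90° counterclockwise gives 000° — the wind blows toward the north.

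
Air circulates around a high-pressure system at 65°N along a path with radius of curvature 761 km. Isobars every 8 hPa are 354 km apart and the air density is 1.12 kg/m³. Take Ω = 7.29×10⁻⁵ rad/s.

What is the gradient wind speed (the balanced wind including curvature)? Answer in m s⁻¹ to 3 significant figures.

18.8 m s⁻¹

Coriolis parameter at 65°N:
f = 2Ω sin φ = 2 × 7.29×10⁻⁵ × sin 65° = 1.32×10⁻⁴ s⁻¹
Pressure gradient: |∂P/∂n| = 800 Pa / 354000 m = 2.26×10⁻³ Pa/m
Geostrophic speed: V_g = |∂P/∂n|/(fρ) = 2.26×10⁻³/(1.32×10⁻⁴ × 1.12) = 15.3 m/s
Around a high, pressure-gradient force acts outward with centrifugal, so Coriolis balances both:
fV = (1/ρ)|∂P/∂n| + V²/R  →  V² − fR·V + fR·V_g = 0
With fR = 1.32×10⁻⁴ × 761×10³ m = 101 m/s:
V = [fR − √((fR)² − 4 fR V_g)]/2 = [101 − √(101² − 4×101×15.3)]/2 = 18.8 m/s
Supergeostrophic (V > V_g = 15.3 m/s), as expected around a high.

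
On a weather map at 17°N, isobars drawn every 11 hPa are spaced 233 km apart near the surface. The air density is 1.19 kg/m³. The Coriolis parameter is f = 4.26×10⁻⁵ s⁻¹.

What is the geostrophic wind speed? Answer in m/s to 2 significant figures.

93 m/s

Pressure gradient: |∂P/∂n| = 1100 Pa / 233000 m = 4.72×10⁻³ Pa/m
Geostrophic balance (pressure-gradient force = Coriolis force):
V_g = (1/(fρ)) |∂P/∂n| = 4.72×10⁻³ / (4.26×10⁻⁵ × 1.19) = 93.1 m/s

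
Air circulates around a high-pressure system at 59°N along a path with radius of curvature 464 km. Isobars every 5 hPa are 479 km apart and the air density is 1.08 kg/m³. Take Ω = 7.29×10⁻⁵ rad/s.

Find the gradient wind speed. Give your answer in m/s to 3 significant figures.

9.19 m/s

Coriolis parameter at 59°N:
f = 2Ω sin φ = 2 × 7.29×10⁻⁵ × sin 59° = 1.25×10⁻⁴ s⁻¹
Pressure gradient: |∂P/∂n| = 500 Pa / 479000 m = 1.04×10⁻³ Pa/m
Geostrophic speed: V_g = |∂P/∂n|/(fρ) = 1.04×10⁻³/(1.25×10⁻⁴ × 1.08) = 7.73 m/s
Around a high, pressure-gradient force acts outward with centrifugal, so Coriolis balances both:
fV = (1/ρ)|∂P/∂n| + V²/R  →  V² − fR·V + fR·V_g = 0
With fR = 1.25×10⁻⁴ × 464×10³ m = 58.0 m/s:
V = [fR − √((fR)² − 4 fR V_g)]/2 = [58.0 − √(58.0² − 4×58.0×7.73)]/2 = 9.19 m/s
Supergeostrophic (V > V_g = 7.73 m/s), as expected around a high.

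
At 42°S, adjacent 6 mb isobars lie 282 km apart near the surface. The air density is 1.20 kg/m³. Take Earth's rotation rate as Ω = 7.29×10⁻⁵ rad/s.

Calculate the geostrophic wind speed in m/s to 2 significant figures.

18 m/s

Coriolis parameter at 42°S:
f = 2Ω sin φ = 2 × 7.29×10⁻⁵ × sin 42° = 9.76×10⁻⁵ s⁻¹
Pressure gradient: |∂P/∂n| = 600 Pa / 282000 m = 2.13×10⁻³ Pa/m
Geostrophic balance (pressure-gradient force = Coriolis force):
V_g = (1/(fρ)) |∂P/∂n| = 2.13×10⁻³ / (9.76×10⁻⁵ × 1.20) = 18.2 m/s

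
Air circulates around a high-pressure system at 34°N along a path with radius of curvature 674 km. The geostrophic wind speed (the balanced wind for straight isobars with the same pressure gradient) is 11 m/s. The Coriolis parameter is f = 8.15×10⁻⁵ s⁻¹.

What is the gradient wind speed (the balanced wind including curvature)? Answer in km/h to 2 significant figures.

Around a high, pressure-gradient force acts outward with centrifugal, so Coriolis balances both:
fV = (1/ρ)|∂P/∂n| + V²/R  →  V² − fR·V + fR·V_g = 0
With fR = 8.15×10⁻⁵ × 674×10³ m = 54.9 m/s:
V = [fR − √((fR)² − 4 fR V_g)]/2 = [54.9 − √(54.9² − 4×54.9×11)]/2 = 15.2 m/s
Supergeostrophic (V > V_g = 11 m/s), as expected around a high.
Converting: 15.2 m/s × 3.6 = 55 km/h

55 km/h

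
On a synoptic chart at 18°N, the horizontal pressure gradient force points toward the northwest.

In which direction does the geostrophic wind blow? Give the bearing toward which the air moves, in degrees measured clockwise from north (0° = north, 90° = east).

045°

The pressure-gradient force points toward the northwest (bearing 315°).
Geostrophic balance: in the Northern Hemisphere the Coriolis force deflects motion to the right, so the geostrophic wind blows 90° to the right of the pressure-gradient force (low pressure on the left).
Rotating 315° by 90° clockwise gives 045° — the wind blows toward the northeast.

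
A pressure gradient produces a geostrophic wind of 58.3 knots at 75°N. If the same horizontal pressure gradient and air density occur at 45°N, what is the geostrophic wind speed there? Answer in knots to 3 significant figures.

79.6 knots

With the same pressure gradient and density, V_g ∝ 1/f ∝ 1/sin φ.
V₂ = V₁ · sin φ₁ / sin φ₂ = 58.3 × sin 75° / sin 45°
V₂ = 58.3 × 0.9659/0.7071 = 79.6 knots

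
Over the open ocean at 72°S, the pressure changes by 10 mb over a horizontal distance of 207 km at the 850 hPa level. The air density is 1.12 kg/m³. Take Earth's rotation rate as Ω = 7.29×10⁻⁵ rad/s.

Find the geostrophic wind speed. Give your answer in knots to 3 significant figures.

Coriolis parameter at 72°S:
f = 2Ω sin φ = 2 × 7.29×10⁻⁵ × sin 72° = 1.39×10⁻⁴ s⁻¹
Pressure gradient: |∂P/∂n| = 1000 Pa / 207000 m = 4.83×10⁻³ Pa/m
Geostrophic balance (pressure-gradient force = Coriolis force):
V_g = (1/(fρ)) |∂P/∂n| = 4.83×10⁻³ / (1.39×10⁻⁴ × 1.12) = 31.1 m/s
Converting: 31.1 m/s × 1.944 = 60.5 knots

60.5 knots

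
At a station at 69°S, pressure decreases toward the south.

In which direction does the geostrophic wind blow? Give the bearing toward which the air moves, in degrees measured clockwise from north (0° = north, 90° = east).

The pressure-gradient force points toward the south (bearing 180°).
Geostrophic balance: in the Southern Hemisphere the Coriolis force deflects motion to the left, so the geostrophic wind blows 90° to the left of the pressure-gradient force (low pressure on the right).
Rotating 180° by 90° counterclockwise gives 090° — the wind blows toward the east.

090°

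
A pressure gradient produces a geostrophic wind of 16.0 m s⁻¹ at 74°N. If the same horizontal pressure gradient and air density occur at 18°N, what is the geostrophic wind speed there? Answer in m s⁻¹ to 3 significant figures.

49.8 m s⁻¹

With the same pressure gradient and density, V_g ∝ 1/f ∝ 1/sin φ.
V₂ = V₁ · sin φ₁ / sin φ₂ = 16.0 × sin 74° / sin 18°
V₂ = 16.0 × 0.9613/0.3090 = 49.8 m s⁻¹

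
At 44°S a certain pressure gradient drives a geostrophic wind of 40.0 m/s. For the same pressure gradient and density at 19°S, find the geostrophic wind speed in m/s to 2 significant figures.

85 m/s

With the same pressure gradient and density, V_g ∝ 1/f ∝ 1/sin φ.
V₂ = V₁ · sin φ₁ / sin φ₂ = 40.0 × sin 44° / sin 19°
V₂ = 40.0 × 0.6947/0.3256 = 85 m/s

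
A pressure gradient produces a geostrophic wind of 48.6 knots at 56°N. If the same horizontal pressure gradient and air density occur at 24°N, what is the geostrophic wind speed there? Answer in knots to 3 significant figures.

With the same pressure gradient and density, V_g ∝ 1/f ∝ 1/sin φ.
V₂ = V₁ · sin φ₁ / sin φ₂ = 48.6 × sin 56° / sin 24°
V₂ = 48.6 × 0.8290/0.4067 = 99.1 knots

99.1 knots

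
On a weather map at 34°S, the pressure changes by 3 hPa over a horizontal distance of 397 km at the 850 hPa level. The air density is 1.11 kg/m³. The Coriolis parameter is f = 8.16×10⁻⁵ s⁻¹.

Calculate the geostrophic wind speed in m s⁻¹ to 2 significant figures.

Pressure gradient: |∂P/∂n| = 300 Pa / 397000 m = 7.56×10⁻⁴ Pa/m
Geostrophic balance (pressure-gradient force = Coriolis force):
V_g = (1/(fρ)) |∂P/∂n| = 7.56×10⁻⁴ / (8.16×10⁻⁵ × 1.11) = 8.34 m/s

8.3 m s⁻¹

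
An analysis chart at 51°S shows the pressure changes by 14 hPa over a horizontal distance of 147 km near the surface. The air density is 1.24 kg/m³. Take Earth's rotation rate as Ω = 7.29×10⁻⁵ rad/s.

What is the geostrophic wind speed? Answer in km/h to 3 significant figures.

244 km/h

Coriolis parameter at 51°S:
f = 2Ω sin φ = 2 × 7.29×10⁻⁵ × sin 51° = 1.13×10⁻⁴ s⁻¹
Pressure gradient: |∂P/∂n| = 1400 Pa / 147000 m = 9.52×10⁻³ Pa/m
Geostrophic balance (pressure-gradient force = Coriolis force):
V_g = (1/(fρ)) |∂P/∂n| = 9.52×10⁻³ / (1.13×10⁻⁴ × 1.24) = 67.8 m/s
Converting: 67.8 m/s × 3.6 = 244 km/h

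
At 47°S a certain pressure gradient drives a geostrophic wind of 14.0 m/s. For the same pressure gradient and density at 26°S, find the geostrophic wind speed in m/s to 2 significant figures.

With the same pressure gradient and density, V_g ∝ 1/f ∝ 1/sin φ.
V₂ = V₁ · sin φ₁ / sin φ₂ = 14.0 × sin 47° / sin 26°
V₂ = 14.0 × 0.7314/0.4384 = 23 m/s

23 m/s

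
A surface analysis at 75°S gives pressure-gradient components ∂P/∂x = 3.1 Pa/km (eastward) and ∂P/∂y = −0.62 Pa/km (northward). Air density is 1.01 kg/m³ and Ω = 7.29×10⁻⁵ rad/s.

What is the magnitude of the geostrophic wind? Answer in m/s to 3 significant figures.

22.2 m/s

Coriolis parameter at 75°S:
f = 2Ω sin φ = 2 × 7.29×10⁻⁵ × sin 75° = 1.41×10⁻⁴ s⁻¹
In the Southern Hemisphere f is negative: f = −1.41×10⁻⁴ s⁻¹.
Component geostrophic relations (x east, y north):
u_g = −(1/(fρ)) ∂P/∂y,  v_g = (1/(fρ)) ∂P/∂x
u_g = −(−0.62×10⁻³)/(−1.41×10⁻⁴ × 1.01) = −4.36 m/s;  v_g = (3.1×10⁻³)/(−1.41×10⁻⁴ × 1.01) = −21.8 m/s
|V_g| = √(u_g² + v_g²) = 22.2 m/s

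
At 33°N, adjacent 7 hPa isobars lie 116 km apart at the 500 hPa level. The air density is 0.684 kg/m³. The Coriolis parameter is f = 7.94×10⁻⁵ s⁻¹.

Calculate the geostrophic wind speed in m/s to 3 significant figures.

111 m/s

Pressure gradient: |∂P/∂n| = 700 Pa / 116000 m = 6.03×10⁻³ Pa/m
Geostrophic balance (pressure-gradient force = Coriolis force):
V_g = (1/(fρ)) |∂P/∂n| = 6.03×10⁻³ / (7.94×10⁻⁵ × 0.684) = 111 m/s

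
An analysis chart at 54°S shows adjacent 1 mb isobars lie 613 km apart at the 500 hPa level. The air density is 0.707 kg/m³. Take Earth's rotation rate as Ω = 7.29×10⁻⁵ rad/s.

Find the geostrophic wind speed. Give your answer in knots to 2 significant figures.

3.8 knots

Coriolis parameter at 54°S:
f = 2Ω sin φ = 2 × 7.29×10⁻⁵ × sin 54° = 1.18×10⁻⁴ s⁻¹
Pressure gradient: |∂P/∂n| = 100 Pa / 613000 m = 1.63×10⁻⁴ Pa/m
Geostrophic balance (pressure-gradient force = Coriolis force):
V_g = (1/(fρ)) |∂P/∂n| = 1.63×10⁻⁴ / (1.18×10⁻⁴ × 0.707) = 1.96 m/s
Converting: 1.96 m/s × 1.944 = 3.8 knots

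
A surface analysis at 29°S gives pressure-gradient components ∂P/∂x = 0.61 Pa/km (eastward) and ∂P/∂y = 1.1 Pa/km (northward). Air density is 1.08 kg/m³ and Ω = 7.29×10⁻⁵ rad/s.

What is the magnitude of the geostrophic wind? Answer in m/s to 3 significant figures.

16.5 m/s

Coriolis parameter at 29°S:
f = 2Ω sin φ = 2 × 7.29×10⁻⁵ × sin 29° = 7.07×10⁻⁵ s⁻¹
In the Southern Hemisphere f is negative: f = −7.07×10⁻⁵ s⁻¹.
Component geostrophic relations (x east, y north):
u_g = −(1/(fρ)) ∂P/∂y,  v_g = (1/(fρ)) ∂P/∂x
u_g = −(1.1×10⁻³)/(−7.07×10⁻⁵ × 1.08) = 14.4 m/s;  v_g = (0.61×10⁻³)/(−7.07×10⁻⁵ × 1.08) = −7.99 m/s
|V_g| = √(u_g² + v_g²) = 16.5 m/s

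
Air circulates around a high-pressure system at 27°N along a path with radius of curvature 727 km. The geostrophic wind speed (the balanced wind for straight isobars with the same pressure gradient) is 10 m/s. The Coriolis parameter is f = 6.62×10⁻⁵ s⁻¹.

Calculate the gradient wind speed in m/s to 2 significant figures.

14 m/s

Around a high, pressure-gradient force acts outward with centrifugal, so Coriolis balances both:
fV = (1/ρ)|∂P/∂n| + V²/R  →  V² − fR·V + fR·V_g = 0
With fR = 6.62×10⁻⁵ × 727×10³ m = 48.1 m/s:
V = [fR − √((fR)² − 4 fR V_g)]/2 = [48.1 − √(48.1² − 4×48.1×10)]/2 = 14.2 m/s
Supergeostrophic (V > V_g = 10 m/s), as expected around a high.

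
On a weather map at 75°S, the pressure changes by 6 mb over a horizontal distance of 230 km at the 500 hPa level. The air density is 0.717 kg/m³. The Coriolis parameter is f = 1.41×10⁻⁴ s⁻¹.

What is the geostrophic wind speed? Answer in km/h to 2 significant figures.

93 km/h

Pressure gradient: |∂P/∂n| = 600 Pa / 230000 m = 2.61×10⁻³ Pa/m
Geostrophic balance (pressure-gradient force = Coriolis force):
V_g = (1/(fρ)) |∂P/∂n| = 2.61×10⁻³ / (1.41×10⁻⁴ × 0.717) = 25.8 m/s
Converting: 25.8 m/s × 3.6 = 93 km/h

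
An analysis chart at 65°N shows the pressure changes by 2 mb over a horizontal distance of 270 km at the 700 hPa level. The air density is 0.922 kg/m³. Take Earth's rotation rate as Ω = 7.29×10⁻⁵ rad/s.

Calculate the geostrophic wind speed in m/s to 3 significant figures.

Coriolis parameter at 65°N:
f = 2Ω sin φ = 2 × 7.29×10⁻⁵ × sin 65° = 1.32×10⁻⁴ s⁻¹
Pressure gradient: |∂P/∂n| = 200 Pa / 270000 m = 7.41×10⁻⁴ Pa/m
Geostrophic balance (pressure-gradient force = Coriolis force):
V_g = (1/(fρ)) |∂P/∂n| = 7.41×10⁻⁴ / (1.32×10⁻⁴ × 0.922) = 6.08 m/s

6.08 m/s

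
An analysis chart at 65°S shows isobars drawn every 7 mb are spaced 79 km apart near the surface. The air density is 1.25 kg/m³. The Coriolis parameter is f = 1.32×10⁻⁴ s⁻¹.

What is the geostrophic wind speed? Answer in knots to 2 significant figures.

Pressure gradient: |∂P/∂n| = 700 Pa / 79000 m = 8.86×10⁻³ Pa/m
Geostrophic balance (pressure-gradient force = Coriolis force):
V_g = (1/(fρ)) |∂P/∂n| = 8.86×10⁻³ / (1.32×10⁻⁴ × 1.25) = 53.7 m/s
Converting: 53.7 m/s × 1.944 = 100 knots

100 knots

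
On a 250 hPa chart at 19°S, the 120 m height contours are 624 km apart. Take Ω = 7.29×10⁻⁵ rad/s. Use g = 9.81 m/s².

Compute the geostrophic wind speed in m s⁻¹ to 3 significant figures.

Coriolis parameter at 19°S:
f = 2Ω sin φ = 2 × 7.29×10⁻⁵ × sin 19° = 4.75×10⁻⁵ s⁻¹
Height gradient: |∂Z/∂n| = 120 m / 624000 m = 1.92×10⁻⁴
On a pressure surface, geostrophic balance gives V_g = (g/f)|∂Z/∂n|:
V_g = 9.81 × 1.92×10⁻⁴ / 4.75×10⁻⁵ = 39.7 m/s

39.7 m s⁻¹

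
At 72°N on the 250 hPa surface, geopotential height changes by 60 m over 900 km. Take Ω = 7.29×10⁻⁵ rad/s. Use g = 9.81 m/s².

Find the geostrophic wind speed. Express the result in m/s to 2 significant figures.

Coriolis parameter at 72°N:
f = 2Ω sin φ = 2 × 7.29×10⁻⁵ × sin 72° = 1.39×10⁻⁴ s⁻¹
Height gradient: |∂Z/∂n| = 60 m / 900000 m = 6.67×10⁻⁵
On a pressure surface, geostrophic balance gives V_g = (g/f)|∂Z/∂n|:
V_g = 9.81 × 6.67×10⁻⁵ / 1.39×10⁻⁴ = 4.72 m/s

4.7 m/s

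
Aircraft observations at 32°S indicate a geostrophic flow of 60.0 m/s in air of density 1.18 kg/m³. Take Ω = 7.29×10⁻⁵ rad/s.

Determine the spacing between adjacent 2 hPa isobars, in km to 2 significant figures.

37 km

Coriolis parameter at 32°S:
f = 2Ω sin φ = 2 × 7.29×10⁻⁵ × sin 32° = 7.73×10⁻⁵ s⁻¹
Geostrophic balance rearranged: |∂P/∂n| = f ρ V_g
|∂P/∂n| = 7.73×10⁻⁵ × 1.18 × 60.0 = 5.47×10⁻³ Pa/m
Isobar spacing: Δn = ΔP/|∂P/∂n| = 200 Pa / 5.47×10⁻³ Pa/m = 36562 m ≈ 37 km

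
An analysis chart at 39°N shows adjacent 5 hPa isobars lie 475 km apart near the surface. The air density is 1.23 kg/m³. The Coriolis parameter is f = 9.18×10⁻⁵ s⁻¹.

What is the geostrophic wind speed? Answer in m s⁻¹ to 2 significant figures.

Pressure gradient: |∂P/∂n| = 500 Pa / 475000 m = 1.05×10⁻³ Pa/m
Geostrophic balance (pressure-gradient force = Coriolis force):
V_g = (1/(fρ)) |∂P/∂n| = 1.05×10⁻³ / (9.18×10⁻⁵ × 1.23) = 9.32 m/s

9.3 m s⁻¹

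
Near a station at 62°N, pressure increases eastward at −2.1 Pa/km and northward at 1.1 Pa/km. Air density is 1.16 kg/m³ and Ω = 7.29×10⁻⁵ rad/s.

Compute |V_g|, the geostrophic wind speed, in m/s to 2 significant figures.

Coriolis parameter at 62°N:
f = 2Ω sin φ = 2 × 7.29×10⁻⁵ × sin 62° = 1.29×10⁻⁴ s⁻¹
Component geostrophic relations (x east, y north):
u_g = −(1/(fρ)) ∂P/∂y,  v_g = (1/(fρ)) ∂P/∂x
u_g = −(1.1×10⁻³)/(1.29×10⁻⁴ × 1.16) = −7.37 m/s;  v_g = (−2.1×10⁻³)/(1.29×10⁻⁴ × 1.16) = −14.1 m/s
|V_g| = √(u_g² + v_g²) = 15.9 m/s

16 m/s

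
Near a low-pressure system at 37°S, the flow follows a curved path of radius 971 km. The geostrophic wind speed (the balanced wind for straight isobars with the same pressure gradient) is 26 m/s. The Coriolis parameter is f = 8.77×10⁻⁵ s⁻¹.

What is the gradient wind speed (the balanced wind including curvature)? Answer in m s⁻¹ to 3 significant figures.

Around a low, centrifugal force acts outward with Coriolis, so pressure-gradient force balances both:
(1/ρ)|∂P/∂n| = fV + V²/R  →  V² + fR·V − fR·V_g = 0
With fR = 8.77×10⁻⁵ × 971×10³ m = 85.2 m/s:
V = [−fR + √((fR)² + 4 fR V_g)]/2 = [−85.2 + √(85.2² + 4×85.2×26)]/2 = 20.9 m/s
Subgeostrophic (V < V_g = 26 m/s), as expected around a low.

20.9 m s⁻¹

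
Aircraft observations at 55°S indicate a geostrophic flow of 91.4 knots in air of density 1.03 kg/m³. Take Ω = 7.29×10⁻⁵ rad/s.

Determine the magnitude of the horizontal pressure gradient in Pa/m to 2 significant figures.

5.8×10⁻³ Pa/m

Coriolis parameter at 55°S:
f = 2Ω sin φ = 2 × 7.29×10⁻⁵ × sin 55° = 1.19×10⁻⁴ s⁻¹
Wind speed in SI: 91.4 knots = 47.0 m/s
Geostrophic balance rearranged: |∂P/∂n| = f ρ V_g
|∂P/∂n| = 1.19×10⁻⁴ × 1.03 × 47.0 = 5.78×10⁻³ Pa/m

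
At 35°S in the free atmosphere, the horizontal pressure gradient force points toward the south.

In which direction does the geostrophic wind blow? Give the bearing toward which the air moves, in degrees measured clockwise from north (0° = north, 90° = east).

090°

The pressure-gradient force points toward the south (bearing 180°).
Geostrophic balance: in the Southern Hemisphere the Coriolis force deflects motion to the left, so the geostrophic wind blows 90° to the left of the pressure-gradient force (low pressure on the right).
Rotating 180° by 90° counterclockwise gives 090° — the wind blows toward the east.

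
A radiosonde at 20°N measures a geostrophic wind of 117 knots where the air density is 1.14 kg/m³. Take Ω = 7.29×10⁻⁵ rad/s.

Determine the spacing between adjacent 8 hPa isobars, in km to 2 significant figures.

Coriolis parameter at 20°N:
f = 2Ω sin φ = 2 × 7.29×10⁻⁵ × sin 20° = 4.99×10⁻⁵ s⁻¹
Wind speed in SI: 117 knots = 60.2 m/s
Geostrophic balance rearranged: |∂P/∂n| = f ρ V_g
|∂P/∂n| = 4.99×10⁻⁵ × 1.14 × 60.2 = 3.42×10⁻³ Pa/m
Isobar spacing: Δn = ΔP/|∂P/∂n| = 800 Pa / 3.42×10⁻³ Pa/m = 233804 m ≈ 230 km

230 km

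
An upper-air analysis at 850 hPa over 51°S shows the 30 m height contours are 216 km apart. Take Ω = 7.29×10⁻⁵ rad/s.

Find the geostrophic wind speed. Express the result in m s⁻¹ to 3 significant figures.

Coriolis parameter at 51°S:
f = 2Ω sin φ = 2 × 7.29×10⁻⁵ × sin 51° = 1.13×10⁻⁴ s⁻¹
Height gradient: |∂Z/∂n| = 30 m / 216000 m = 1.39×10⁻⁴
On a pressure surface, geostrophic balance gives V_g = (g/f)|∂Z/∂n|:
V_g = 9.81 × 1.39×10⁻⁴ / 1.13×10⁻⁴ = 12.0 m/s

12.0 m s⁻¹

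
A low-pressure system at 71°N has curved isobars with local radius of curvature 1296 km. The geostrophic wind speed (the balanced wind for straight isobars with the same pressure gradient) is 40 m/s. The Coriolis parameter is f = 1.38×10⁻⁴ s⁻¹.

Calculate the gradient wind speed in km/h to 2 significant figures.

Around a low, centrifugal force acts outward with Coriolis, so pressure-gradient force balances both:
(1/ρ)|∂P/∂n| = fV + V²/R  →  V² + fR·V − fR·V_g = 0
With fR = 1.38×10⁻⁴ × 1296×10³ m = 179 m/s:
V = [−fR + √((fR)² + 4 fR V_g)]/2 = [−179 + √(179² + 4×179×40)]/2 = 33.7 m/s
Subgeostrophic (V < V_g = 40 m/s), as expected around a low.
Converting: 33.7 m/s × 3.6 = 120 km/h

120 km/h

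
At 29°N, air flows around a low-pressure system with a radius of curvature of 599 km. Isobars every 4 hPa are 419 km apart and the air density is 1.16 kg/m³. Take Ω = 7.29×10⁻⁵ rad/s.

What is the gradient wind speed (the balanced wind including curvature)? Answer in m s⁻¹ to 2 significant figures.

9.5 m s⁻¹

Coriolis parameter at 29°N:
f = 2Ω sin φ = 2 × 7.29×10⁻⁵ × sin 29° = 7.07×10⁻⁵ s⁻¹
Pressure gradient: |∂P/∂n| = 400 Pa / 419000 m = 9.55×10⁻⁴ Pa/m
Geostrophic speed: V_g = |∂P/∂n|/(fρ) = 9.55×10⁻⁴/(7.07×10⁻⁵ × 1.16) = 11.6 m/s
Around a low, centrifugal force acts outward with Coriolis, so pressure-gradient force balances both:
(1/ρ)|∂P/∂n| = fV + V²/R  →  V² + fR·V − fR·V_g = 0
With fR = 7.07×10⁻⁵ × 599×10³ m = 42.3 m/s:
V = [−fR + √((fR)² + 4 fR V_g)]/2 = [−42.3 + √(42.3² + 4×42.3×11.6)]/2 = 9.51 m/s
Subgeostrophic (V < V_g = 11.6 m/s), as expected around a low.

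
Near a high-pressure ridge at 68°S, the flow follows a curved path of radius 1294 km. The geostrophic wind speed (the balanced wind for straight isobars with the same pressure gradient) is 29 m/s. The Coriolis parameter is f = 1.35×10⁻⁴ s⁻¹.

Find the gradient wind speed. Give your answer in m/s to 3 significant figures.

36.7 m/s

Around a high, pressure-gradient force acts outward with centrifugal, so Coriolis balances both:
fV = (1/ρ)|∂P/∂n| + V²/R  →  V² − fR·V + fR·V_g = 0
With fR = 1.35×10⁻⁴ × 1294×10³ m = 175 m/s:
V = [fR − √((fR)² − 4 fR V_g)]/2 = [175 − √(175² − 4×175×29)]/2 = 36.7 m/s
Supergeostrophic (V > V_g = 29 m/s), as expected around a high.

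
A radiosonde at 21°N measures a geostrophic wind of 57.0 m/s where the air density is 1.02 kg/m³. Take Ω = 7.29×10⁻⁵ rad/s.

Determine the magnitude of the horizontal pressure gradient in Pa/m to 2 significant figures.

Coriolis parameter at 21°N:
f = 2Ω sin φ = 2 × 7.29×10⁻⁵ × sin 21° = 5.23×10⁻⁵ s⁻¹
Geostrophic balance rearranged: |∂P/∂n| = f ρ V_g
|∂P/∂n| = 5.23×10⁻⁵ × 1.02 × 57.0 = 3.04×10⁻³ Pa/m

3.0×10⁻³ Pa/m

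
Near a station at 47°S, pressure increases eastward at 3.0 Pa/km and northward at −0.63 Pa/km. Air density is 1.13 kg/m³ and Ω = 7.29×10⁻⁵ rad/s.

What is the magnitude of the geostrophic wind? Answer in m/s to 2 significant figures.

25 m/s

Coriolis parameter at 47°S:
f = 2Ω sin φ = 2 × 7.29×10⁻⁵ × sin 47° = 1.07×10⁻⁴ s⁻¹
In the Southern Hemisphere f is negative: f = −1.07×10⁻⁴ s⁻¹.
Component geostrophic relations (x east, y north):
u_g = −(1/(fρ)) ∂P/∂y,  v_g = (1/(fρ)) ∂P/∂x
u_g = −(−0.63×10⁻³)/(−1.07×10⁻⁴ × 1.13) = −5.23 m/s;  v_g = (3.0×10⁻³)/(−1.07×10⁻⁴ × 1.13) = −24.9 m/s
|V_g| = √(u_g² + v_g²) = 25.4 m/s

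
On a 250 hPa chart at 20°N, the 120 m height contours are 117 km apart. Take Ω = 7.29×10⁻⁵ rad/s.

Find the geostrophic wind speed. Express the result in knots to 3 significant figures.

Coriolis parameter at 20°N:
f = 2Ω sin φ = 2 × 7.29×10⁻⁵ × sin 20° = 4.99×10⁻⁵ s⁻¹
Height gradient: |∂Z/∂n| = 120 m / 117000 m = 1.03×10⁻³
On a pressure surface, geostrophic balance gives V_g = (g/f)|∂Z/∂n|:
V_g = 9.81 × 1.03×10⁻³ / 4.99×10⁻⁵ = 202 m/s
Converting: 202 m/s × 1.944 = 392 knots

392 knots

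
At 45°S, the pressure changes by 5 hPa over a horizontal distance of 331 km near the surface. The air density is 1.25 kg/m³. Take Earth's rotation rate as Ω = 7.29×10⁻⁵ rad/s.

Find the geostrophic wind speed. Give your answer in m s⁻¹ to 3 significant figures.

Coriolis parameter at 45°S:
f = 2Ω sin φ = 2 × 7.29×10⁻⁵ × sin 45° = 1.03×10⁻⁴ s⁻¹
Pressure gradient: |∂P/∂n| = 500 Pa / 331000 m = 1.51×10⁻³ Pa/m
Geostrophic balance (pressure-gradient force = Coriolis force):
V_g = (1/(fρ)) |∂P/∂n| = 1.51×10⁻³ / (1.03×10⁻⁴ × 1.25) = 11.7 m/s

11.7 m s⁻¹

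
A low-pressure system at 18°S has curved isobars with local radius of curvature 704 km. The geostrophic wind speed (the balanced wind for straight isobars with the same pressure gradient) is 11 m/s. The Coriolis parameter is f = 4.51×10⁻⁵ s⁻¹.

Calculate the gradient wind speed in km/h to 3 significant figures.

Around a low, centrifugal force acts outward with Coriolis, so pressure-gradient force balances both:
(1/ρ)|∂P/∂n| = fV + V²/R  →  V² + fR·V − fR·V_g = 0
With fR = 4.51×10⁻⁵ × 704×10³ m = 31.8 m/s:
V = [−fR + √((fR)² + 4 fR V_g)]/2 = [−31.8 + √(31.8² + 4×31.8×11)]/2 = 8.65 m/s
Subgeostrophic (V < V_g = 11 m/s), as expected around a low.
Converting: 8.65 m/s × 3.6 = 31.1 km/h

31.1 km/h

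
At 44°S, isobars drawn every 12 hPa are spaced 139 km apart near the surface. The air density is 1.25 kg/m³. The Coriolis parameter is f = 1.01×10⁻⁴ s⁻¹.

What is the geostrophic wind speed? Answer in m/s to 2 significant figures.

68 m/s

Pressure gradient: |∂P/∂n| = 1200 Pa / 139000 m = 8.63×10⁻³ Pa/m
Geostrophic balance (pressure-gradient force = Coriolis force):
V_g = (1/(fρ)) |∂P/∂n| = 8.63×10⁻³ / (1.01×10⁻⁴ × 1.25) = 68.4 m/s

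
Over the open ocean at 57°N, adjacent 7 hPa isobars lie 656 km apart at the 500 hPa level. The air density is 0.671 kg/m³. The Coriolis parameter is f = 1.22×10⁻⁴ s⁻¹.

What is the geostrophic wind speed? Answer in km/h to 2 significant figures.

Pressure gradient: |∂P/∂n| = 700 Pa / 656000 m = 1.07×10⁻³ Pa/m
Geostrophic balance (pressure-gradient force = Coriolis force):
V_g = (1/(fρ)) |∂P/∂n| = 1.07×10⁻³ / (1.22×10⁻⁴ × 0.671) = 13.0 m/s
Converting: 13.0 m/s × 3.6 = 47 km/h

47 km/h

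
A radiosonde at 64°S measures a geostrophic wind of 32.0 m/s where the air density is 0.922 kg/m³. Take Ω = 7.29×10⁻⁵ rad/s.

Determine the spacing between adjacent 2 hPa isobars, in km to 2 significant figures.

Coriolis parameter at 64°S:
f = 2Ω sin φ = 2 × 7.29×10⁻⁵ × sin 64° = 1.31×10⁻⁴ s⁻¹
Geostrophic balance rearranged: |∂P/∂n| = f ρ V_g
|∂P/∂n| = 1.31×10⁻⁴ × 0.922 × 32.0 = 3.87×10⁻³ Pa/m
Isobar spacing: Δn = ΔP/|∂P/∂n| = 200 Pa / 3.87×10⁻³ Pa/m = 51729 m ≈ 52 km

52 km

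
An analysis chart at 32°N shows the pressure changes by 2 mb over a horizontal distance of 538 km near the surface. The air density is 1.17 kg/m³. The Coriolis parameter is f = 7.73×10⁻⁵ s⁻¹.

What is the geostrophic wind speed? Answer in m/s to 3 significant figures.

Pressure gradient: |∂P/∂n| = 200 Pa / 538000 m = 3.72×10⁻⁴ Pa/m
Geostrophic balance (pressure-gradient force = Coriolis force):
V_g = (1/(fρ)) |∂P/∂n| = 3.72×10⁻⁴ / (7.73×10⁻⁵ × 1.17) = 4.11 m/s

4.11 m/s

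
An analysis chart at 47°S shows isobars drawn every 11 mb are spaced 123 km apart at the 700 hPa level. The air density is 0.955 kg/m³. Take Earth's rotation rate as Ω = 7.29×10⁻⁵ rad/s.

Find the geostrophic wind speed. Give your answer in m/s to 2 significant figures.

88 m/s

Coriolis parameter at 47°S:
f = 2Ω sin φ = 2 × 7.29×10⁻⁵ × sin 47° = 1.07×10⁻⁴ s⁻¹
Pressure gradient: |∂P/∂n| = 1100 Pa / 123000 m = 8.94×10⁻³ Pa/m
Geostrophic balance (pressure-gradient force = Coriolis force):
V_g = (1/(fρ)) |∂P/∂n| = 8.94×10⁻³ / (1.07×10⁻⁴ × 0.955) = 87.8 m/s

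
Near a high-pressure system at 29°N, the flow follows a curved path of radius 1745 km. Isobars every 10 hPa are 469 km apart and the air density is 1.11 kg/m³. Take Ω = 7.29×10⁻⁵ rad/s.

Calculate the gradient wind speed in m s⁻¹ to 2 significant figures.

40 m s⁻¹

Coriolis parameter at 29°N:
f = 2Ω sin φ = 2 × 7.29×10⁻⁵ × sin 29° = 7.07×10⁻⁵ s⁻¹
Pressure gradient: |∂P/∂n| = 1000 Pa / 469000 m = 2.13×10⁻³ Pa/m
Geostrophic speed: V_g = |∂P/∂n|/(fρ) = 2.13×10⁻³/(7.07×10⁻⁵ × 1.11) = 27.2 m/s
Around a high, pressure-gradient force acts outward with centrifugal, so Coriolis balances both:
fV = (1/ρ)|∂P/∂n| + V²/R  →  V² − fR·V + fR·V_g = 0
With fR = 7.07×10⁻⁵ × 1745×10³ m = 123 m/s:
V = [fR − √((fR)² − 4 fR V_g)]/2 = [123 − √(123² − 4×123×27.2)]/2 = 40.4 m/s
Supergeostrophic (V > V_g = 27.2 m/s), as expected around a high.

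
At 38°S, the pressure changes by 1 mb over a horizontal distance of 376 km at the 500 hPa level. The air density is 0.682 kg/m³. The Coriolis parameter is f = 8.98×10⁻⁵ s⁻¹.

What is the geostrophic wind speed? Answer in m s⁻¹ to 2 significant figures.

4.3 m s⁻¹

Pressure gradient: |∂P/∂n| = 100 Pa / 376000 m = 2.66×10⁻⁴ Pa/m
Geostrophic balance (pressure-gradient force = Coriolis force):
V_g = (1/(fρ)) |∂P/∂n| = 2.66×10⁻⁴ / (8.98×10⁻⁵ × 0.682) = 4.34 m/s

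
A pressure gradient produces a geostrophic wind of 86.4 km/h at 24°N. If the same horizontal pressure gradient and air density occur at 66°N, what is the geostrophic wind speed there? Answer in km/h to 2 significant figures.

38 km/h

With the same pressure gradient and density, V_g ∝ 1/f ∝ 1/sin φ.
V₂ = V₁ · sin φ₁ / sin φ₂ = 86.4 × sin 24° / sin 66°
V₂ = 86.4 × 0.4067/0.9135 = 38 km/h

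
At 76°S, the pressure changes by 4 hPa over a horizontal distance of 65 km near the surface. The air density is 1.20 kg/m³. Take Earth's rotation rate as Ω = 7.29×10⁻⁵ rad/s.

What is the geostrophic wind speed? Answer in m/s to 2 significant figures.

36 m/s

Coriolis parameter at 76°S:
f = 2Ω sin φ = 2 × 7.29×10⁻⁵ × sin 76° = 1.41×10⁻⁴ s⁻¹
Pressure gradient: |∂P/∂n| = 400 Pa / 65000 m = 6.15×10⁻³ Pa/m
Geostrophic balance (pressure-gradient force = Coriolis force):
V_g = (1/(fρ)) |∂P/∂n| = 6.15×10⁻³ / (1.41×10⁻⁴ × 1.20) = 36.2 m/s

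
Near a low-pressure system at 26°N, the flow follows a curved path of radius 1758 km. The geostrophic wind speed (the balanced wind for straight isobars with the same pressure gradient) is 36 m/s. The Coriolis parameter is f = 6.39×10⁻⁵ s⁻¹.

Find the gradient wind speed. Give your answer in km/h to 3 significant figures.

Around a low, centrifugal force acts outward with Coriolis, so pressure-gradient force balances both:
(1/ρ)|∂P/∂n| = fV + V²/R  →  V² + fR·V − fR·V_g = 0
With fR = 6.39×10⁻⁵ × 1758×10³ m = 112 m/s:
V = [−fR + √((fR)² + 4 fR V_g)]/2 = [−112 + √(112² + 4×112×36)]/2 = 28.7 m/s
Subgeostrophic (V < V_g = 36 m/s), as expected around a low.
Converting: 28.7 m/s × 3.6 = 103 km/h

103 km/h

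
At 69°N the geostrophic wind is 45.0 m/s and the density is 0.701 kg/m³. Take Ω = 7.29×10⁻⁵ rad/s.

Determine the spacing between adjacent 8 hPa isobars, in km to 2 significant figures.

190 km

Coriolis parameter at 69°N:
f = 2Ω sin φ = 2 × 7.29×10⁻⁵ × sin 69° = 1.36×10⁻⁴ s⁻¹
Geostrophic balance rearranged: |∂P/∂n| = f ρ V_g
|∂P/∂n| = 1.36×10⁻⁴ × 0.701 × 45.0 = 4.29×10⁻³ Pa/m
Isobar spacing: Δn = ΔP/|∂P/∂n| = 800 Pa / 4.29×10⁻³ Pa/m = 186316 m ≈ 190 km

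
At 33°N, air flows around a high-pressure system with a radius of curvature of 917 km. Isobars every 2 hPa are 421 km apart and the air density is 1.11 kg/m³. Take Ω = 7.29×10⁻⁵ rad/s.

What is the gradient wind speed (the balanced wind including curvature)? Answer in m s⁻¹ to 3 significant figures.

5.86 m s⁻¹

Coriolis parameter at 33°N:
f = 2Ω sin φ = 2 × 7.29×10⁻⁵ × sin 33° = 7.94×10⁻⁵ s⁻¹
Pressure gradient: |∂P/∂n| = 200 Pa / 421000 m = 4.75×10⁻⁴ Pa/m
Geostrophic speed: V_g = |∂P/∂n|/(fρ) = 4.75×10⁻⁴/(7.94×10⁻⁵ × 1.11) = 5.39 m/s
Around a high, pressure-gradient force acts outward with centrifugal, so Coriolis balances both:
fV = (1/ρ)|∂P/∂n| + V²/R  →  V² − fR·V + fR·V_g = 0
With fR = 7.94×10⁻⁵ × 917×10³ m = 72.8 m/s:
V = [fR − √((fR)² − 4 fR V_g)]/2 = [72.8 − √(72.8² − 4×72.8×5.39)]/2 = 5.86 m/s
Supergeostrophic (V > V_g = 5.39 m/s), as expected around a high.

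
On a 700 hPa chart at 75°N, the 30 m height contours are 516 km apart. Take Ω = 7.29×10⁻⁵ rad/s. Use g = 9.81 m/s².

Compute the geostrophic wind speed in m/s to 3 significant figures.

Coriolis parameter at 75°N:
f = 2Ω sin φ = 2 × 7.29×10⁻⁵ × sin 75° = 1.41×10⁻⁴ s⁻¹
Height gradient: |∂Z/∂n| = 30 m / 516000 m = 5.81×10⁻⁵
On a pressure surface, geostrophic balance gives V_g = (g/f)|∂Z/∂n|:
V_g = 9.81 × 5.81×10⁻⁵ / 1.41×10⁻⁴ = 4.05 m/s

4.05 m/s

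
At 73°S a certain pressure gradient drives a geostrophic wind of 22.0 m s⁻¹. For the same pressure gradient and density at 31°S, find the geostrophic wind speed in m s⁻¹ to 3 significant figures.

With the same pressure gradient and density, V_g ∝ 1/f ∝ 1/sin φ.
V₂ = V₁ · sin φ₁ / sin φ₂ = 22.0 × sin 73° / sin 31°
V₂ = 22.0 × 0.9563/0.5150 = 40.8 m s⁻¹

40.8 m s⁻¹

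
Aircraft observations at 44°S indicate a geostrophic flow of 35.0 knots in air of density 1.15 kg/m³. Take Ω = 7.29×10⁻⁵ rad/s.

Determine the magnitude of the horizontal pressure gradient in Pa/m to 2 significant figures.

Coriolis parameter at 44°S:
f = 2Ω sin φ = 2 × 7.29×10⁻⁵ × sin 44° = 1.01×10⁻⁴ s⁻¹
Wind speed in SI: 35.0 knots = 18.0 m/s
Geostrophic balance rearranged: |∂P/∂n| = f ρ V_g
|∂P/∂n| = 1.01×10⁻⁴ × 1.15 × 18.0 = 2.10×10⁻³ Pa/m

2.1×10⁻³ Pa/m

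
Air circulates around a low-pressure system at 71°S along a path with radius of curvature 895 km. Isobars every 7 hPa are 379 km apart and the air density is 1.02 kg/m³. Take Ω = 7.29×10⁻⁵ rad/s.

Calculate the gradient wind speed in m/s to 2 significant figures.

12 m/s

Coriolis parameter at 71°S:
f = 2Ω sin φ = 2 × 7.29×10⁻⁵ × sin 71° = 1.38×10⁻⁴ s⁻¹
Pressure gradient: |∂P/∂n| = 700 Pa / 379000 m = 1.85×10⁻³ Pa/m
Geostrophic speed: V_g = |∂P/∂n|/(fρ) = 1.85×10⁻³/(1.38×10⁻⁴ × 1.02) = 13.1 m/s
Around a low, centrifugal force acts outward with Coriolis, so pressure-gradient force balances both:
(1/ρ)|∂P/∂n| = fV + V²/R  →  V² + fR·V − fR·V_g = 0
With fR = 1.38×10⁻⁴ × 895×10³ m = 123 m/s:
V = [−fR + √((fR)² + 4 fR V_g)]/2 = [−123 + √(123² + 4×123×13.1)]/2 = 12 m/s
Subgeostrophic (V < V_g = 13.1 m/s), as expected around a low.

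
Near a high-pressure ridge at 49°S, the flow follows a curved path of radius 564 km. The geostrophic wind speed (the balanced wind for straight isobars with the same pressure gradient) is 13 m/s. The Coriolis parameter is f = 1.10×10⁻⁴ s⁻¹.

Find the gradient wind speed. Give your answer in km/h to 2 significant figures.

Around a high, pressure-gradient force acts outward with centrifugal, so Coriolis balances both:
fV = (1/ρ)|∂P/∂n| + V²/R  →  V² − fR·V + fR·V_g = 0
With fR = 1.10×10⁻⁴ × 564×10³ m = 62.0 m/s:
V = [fR − √((fR)² − 4 fR V_g)]/2 = [62.0 − √(62.0² − 4×62.0×13)]/2 = 18.5 m/s
Supergeostrophic (V > V_g = 13 m/s), as expected around a high.
Converting: 18.5 m/s × 3.6 = 67 km/h

67 km/h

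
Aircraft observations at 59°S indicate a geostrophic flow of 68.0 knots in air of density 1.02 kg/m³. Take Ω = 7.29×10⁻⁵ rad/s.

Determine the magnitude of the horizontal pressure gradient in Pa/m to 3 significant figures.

Coriolis parameter at 59°S:
f = 2Ω sin φ = 2 × 7.29×10⁻⁵ × sin 59° = 1.25×10⁻⁴ s⁻¹
Wind speed in SI: 68.0 knots = 35.0 m/s
Geostrophic balance rearranged: |∂P/∂n| = f ρ V_g
|∂P/∂n| = 1.25×10⁻⁴ × 1.02 × 35.0 = 4.46×10⁻³ Pa/m

4.46×10⁻³ Pa/m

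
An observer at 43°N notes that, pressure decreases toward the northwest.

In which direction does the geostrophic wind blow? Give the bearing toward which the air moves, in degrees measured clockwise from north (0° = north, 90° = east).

045°

The pressure-gradient force points toward the northwest (bearing 315°).
Geostrophic balance: in the Northern Hemisphere the Coriolis force deflects motion to the right, so the geostrophic wind blows 90° to the right of the pressure-gradient force (low pressure on the left).
Rotating 315° by 90° clockwise gives 045° — the wind blows toward the northeast.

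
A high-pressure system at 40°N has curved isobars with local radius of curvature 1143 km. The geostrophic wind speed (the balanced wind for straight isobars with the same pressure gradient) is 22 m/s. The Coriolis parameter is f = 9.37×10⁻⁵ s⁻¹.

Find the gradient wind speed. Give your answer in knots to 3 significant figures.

Around a high, pressure-gradient force acts outward with centrifugal, so Coriolis balances both:
fV = (1/ρ)|∂P/∂n| + V²/R  →  V² − fR·V + fR·V_g = 0
With fR = 9.37×10⁻⁵ × 1143×10³ m = 107 m/s:
V = [fR − √((fR)² − 4 fR V_g)]/2 = [107 − √(107² − 4×107×22)]/2 = 30.9 m/s
Supergeostrophic (V > V_g = 22 m/s), as expected around a high.
Converting: 30.9 m/s × 1.944 = 60.1 knots

60.1 knots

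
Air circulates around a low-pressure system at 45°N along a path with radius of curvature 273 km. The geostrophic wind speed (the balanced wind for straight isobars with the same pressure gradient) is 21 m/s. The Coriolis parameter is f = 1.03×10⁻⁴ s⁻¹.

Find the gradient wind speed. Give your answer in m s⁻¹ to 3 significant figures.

14.0 m s⁻¹

Around a low, centrifugal force acts outward with Coriolis, so pressure-gradient force balances both:
(1/ρ)|∂P/∂n| = fV + V²/R  →  V² + fR·V − fR·V_g = 0
With fR = 1.03×10⁻⁴ × 273×10³ m = 28.1 m/s:
V = [−fR + √((fR)² + 4 fR V_g)]/2 = [−28.1 + √(28.1² + 4×28.1×21)]/2 = 14 m/s
Subgeostrophic (V < V_g = 21 m/s), as expected around a low.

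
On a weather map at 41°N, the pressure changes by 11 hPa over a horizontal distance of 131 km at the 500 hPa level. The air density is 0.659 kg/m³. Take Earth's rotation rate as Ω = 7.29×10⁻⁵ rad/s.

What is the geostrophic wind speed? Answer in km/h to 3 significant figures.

Coriolis parameter at 41°N:
f = 2Ω sin φ = 2 × 7.29×10⁻⁵ × sin 41° = 9.57×10⁻⁵ s⁻¹
Pressure gradient: |∂P/∂n| = 1100 Pa / 131000 m = 8.40×10⁻³ Pa/m
Geostrophic balance (pressure-gradient force = Coriolis force):
V_g = (1/(fρ)) |∂P/∂n| = 8.40×10⁻³ / (9.57×10⁻⁵ × 0.659) = 133 m/s
Converting: 133 m/s × 3.6 = 480 km/h

480 km/h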